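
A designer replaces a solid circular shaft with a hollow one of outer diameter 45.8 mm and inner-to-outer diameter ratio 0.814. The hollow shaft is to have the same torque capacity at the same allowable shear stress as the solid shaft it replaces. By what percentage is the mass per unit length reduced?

50.4 %

Equal τ_max and T ⇒ the solid shaft needs d_s³ = d_o³(1−k⁴), so d_s = 45.8·(1−0.814⁴)^(1/3) = 37.77 mm.
Area ratio A_h/A_s = d_o²(1−k²)/d_s² = (1−k²)/(1−k⁴)^(2/3) = 0.4961.
Mass saving = 1 − 0.4961 = 50.4 %.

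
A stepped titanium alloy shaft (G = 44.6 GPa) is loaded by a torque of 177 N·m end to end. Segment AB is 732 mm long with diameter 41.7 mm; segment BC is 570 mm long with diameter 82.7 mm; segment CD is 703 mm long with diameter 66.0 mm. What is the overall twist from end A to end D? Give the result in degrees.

J_AB = π(0.0417)⁴/32 = 2.97×10^-7 m⁴; J_BC = π(0.0827)⁴/32 = 4.59×10^-6 m⁴; J_CD = π(0.0660)⁴/32 = 1.86×10^-6 m⁴.
θ = (T/G)·Σ L_i/J_i = (177.0/44.6×10⁹)·(0.732/2.97×10^-7 + 0.570/4.59×10^-6 + 0.703/1.86×10^-6) = 0.01178 rad.

0.675°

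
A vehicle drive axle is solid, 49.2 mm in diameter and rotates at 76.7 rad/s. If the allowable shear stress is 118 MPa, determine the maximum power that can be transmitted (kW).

J = πd⁴/32 = π(0.0492)⁴/32 = 5.753×10^-7 m⁴.
T_max = τ_allow·J/r = 1.18×10^8 × 5.753×10^-7 / 0.0246 = 2759 N·m.
ω = 76.7 rad/s, so P_max = T_max·ω = 2.116×10^5 W.

212 kW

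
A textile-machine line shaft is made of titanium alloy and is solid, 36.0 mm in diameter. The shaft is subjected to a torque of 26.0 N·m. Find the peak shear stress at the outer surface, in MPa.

J = πd⁴/32 = π(0.0360)⁴/32 = 1.649×10^-7 m⁴.
τ_max = T·r/J = 26.00 × 0.0180 / 1.649×10^-7 = 2.838×10^6 Pa.

2.84 MPa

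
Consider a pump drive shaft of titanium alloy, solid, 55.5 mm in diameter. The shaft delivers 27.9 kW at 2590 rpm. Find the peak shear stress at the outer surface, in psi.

444 psi

ω = 2π·2590/60 = 271.2 rad/s, so T = P/ω = 27.9×10³ / 271.2 = 102.9 N·m.
J = πd⁴/32 = π(0.0555)⁴/32 = 9.315×10^-7 m⁴.
τ_max = T·r/J = 102.9 × 0.0278 / 9.315×10^-7 = 3.065×10^6 Pa.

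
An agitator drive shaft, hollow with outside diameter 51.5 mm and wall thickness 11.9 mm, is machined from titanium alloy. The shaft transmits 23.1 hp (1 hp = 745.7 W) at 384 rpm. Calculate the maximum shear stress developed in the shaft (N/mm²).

17.4 N/mm²

ω = 2π·384/60 = 40.21 rad/s, so T = P/ω = 23.1×745.7 / 40.21 = 428.4 N·m.
J = π(d_o⁴ − d_i⁴)/32 = π(0.0515⁴ − 0.0277⁴)/32 = 6.328×10^-7 m⁴.
τ_max = T·r/J = 428.4 × 0.0257 / 6.328×10^-7 = 1.743×10^7 Pa.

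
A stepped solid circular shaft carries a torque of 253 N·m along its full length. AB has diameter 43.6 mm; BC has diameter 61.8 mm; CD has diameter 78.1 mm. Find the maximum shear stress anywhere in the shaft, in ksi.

Under the same torque, τ_max = 16T/(πd³) is largest where d is smallest — segment AB (d = 43.6 mm).
τ_max = 16·253.0/(π·(0.0436)³) = 1.555×10^7 Pa.

2.25 ksi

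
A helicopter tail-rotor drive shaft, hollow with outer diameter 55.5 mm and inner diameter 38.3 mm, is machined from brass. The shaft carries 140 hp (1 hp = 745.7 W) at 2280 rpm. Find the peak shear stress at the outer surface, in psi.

2440 psi

ω = 2π·2280/60 = 238.8 rad/s, so T = P/ω = 140×745.7 / 238.8 = 437.2 N·m.
J = π(d_o⁴ − d_i⁴)/32 = π(0.0555⁴ − 0.0383⁴)/32 = 7.202×10^-7 m⁴.
τ_max = T·r/J = 437.2 × 0.0278 / 7.202×10^-7 = 1.685×10^7 Pa.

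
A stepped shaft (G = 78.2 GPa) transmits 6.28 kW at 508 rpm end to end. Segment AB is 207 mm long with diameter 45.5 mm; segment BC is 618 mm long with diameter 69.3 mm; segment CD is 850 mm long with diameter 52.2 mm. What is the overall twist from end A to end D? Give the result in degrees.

0.167°

ω = 2π·508/60 = 53.20 rad/s, so T = P/ω = 6.28×10³ / 53.20 = 118.1 N·m.
J_AB = π(0.0455)⁴/32 = 4.21×10^-7 m⁴; J_BC = π(0.0693)⁴/32 = 2.26×10^-6 m⁴; J_CD = π(0.0522)⁴/32 = 7.29×10^-7 m⁴.
θ = (T/G)·Σ L_i/J_i = (118.1/78.2×10⁹)·(0.207/4.21×10^-7 + 0.618/2.26×10^-6 + 0.850/7.29×10^-7) = 2.915×10^-3 rad.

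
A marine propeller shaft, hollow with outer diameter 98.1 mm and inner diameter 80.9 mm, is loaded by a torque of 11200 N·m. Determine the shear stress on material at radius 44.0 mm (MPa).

101 MPa

J = π(d_o⁴ − d_i⁴)/32 = π(0.0981⁴ − 0.0809⁴)/32 = 4.887×10^-6 m⁴.
Shear stress varies linearly with radius: τ = T·r/J = 11200 × 0.0440 / 4.887×10^-6 = 1.008×10^8 Pa.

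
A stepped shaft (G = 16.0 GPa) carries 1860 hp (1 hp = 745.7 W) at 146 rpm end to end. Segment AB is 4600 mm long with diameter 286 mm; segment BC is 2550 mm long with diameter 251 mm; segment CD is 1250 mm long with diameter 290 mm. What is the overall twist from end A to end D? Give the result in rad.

ω = 2π·146/60 = 15.29 rad/s, so T = P/ω = 1860×745.7 / 15.29 = 90720 N·m.
J_AB = π(0.286)⁴/32 = 6.57×10^-4 m⁴; J_BC = π(0.251)⁴/32 = 3.90×10^-4 m⁴; J_CD = π(0.290)⁴/32 = 6.94×10^-4 m⁴.
θ = (T/G)·Σ L_i/J_i = (90720/16.0×10⁹)·(4.60/6.57×10^-4 + 2.55/3.90×10^-4 + 1.25/6.94×10^-4) = 0.08702 rad.

0.0870 rad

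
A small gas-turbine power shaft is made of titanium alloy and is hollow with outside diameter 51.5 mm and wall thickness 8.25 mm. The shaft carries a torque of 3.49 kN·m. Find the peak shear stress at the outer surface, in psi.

24000 psi

J = π(d_o⁴ − d_i⁴)/32 = π(0.0515⁴ − 0.0350⁴)/32 = 5.433×10^-7 m⁴.
τ_max = T·r/J = 3490 × 0.0257 / 5.433×10^-7 = 1.654×10^8 Pa.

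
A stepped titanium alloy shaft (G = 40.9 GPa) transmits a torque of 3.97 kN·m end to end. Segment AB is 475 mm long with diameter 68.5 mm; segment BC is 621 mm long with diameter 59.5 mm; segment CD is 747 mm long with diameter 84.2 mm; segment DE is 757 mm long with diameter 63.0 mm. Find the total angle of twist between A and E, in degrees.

J_AB = π(0.0685)⁴/32 = 2.16×10^-6 m⁴; J_BC = π(0.0595)⁴/32 = 1.23×10^-6 m⁴; J_CD = π(0.0842)⁴/32 = 4.93×10^-6 m⁴; J_DE = π(0.0630)⁴/32 = 1.55×10^-6 m⁴.
θ = (T/G)·Σ L_i/J_i = (3970/40.9×10⁹)·(0.475/2.16×10^-6 + 0.621/1.23×10^-6 + 0.747/4.93×10^-6 + 0.757/1.55×10^-6) = 0.1325 rad.

7.59°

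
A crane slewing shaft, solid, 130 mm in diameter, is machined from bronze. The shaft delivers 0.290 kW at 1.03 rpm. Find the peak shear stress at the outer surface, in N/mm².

6.23 N/mm²

ω = 2π·1.03/60 = 0.1079 rad/s, so T = P/ω = 0.290×10³ / 0.1079 = 2689 N·m.
J = πd⁴/32 = π(0.130)⁴/32 = 2.804×10^-5 m⁴.
τ_max = T·r/J = 2689 × 0.0650 / 2.804×10^-5 = 6.233×10^6 Pa.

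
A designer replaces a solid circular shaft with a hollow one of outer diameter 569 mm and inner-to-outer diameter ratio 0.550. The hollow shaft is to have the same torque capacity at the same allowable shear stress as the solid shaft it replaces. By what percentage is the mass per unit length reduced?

25.6 %

Equal τ_max and T ⇒ the solid shaft needs d_s³ = d_o³(1−k⁴), so d_s = 569·(1−0.550⁴)^(1/3) = 551.1 mm.
Area ratio A_h/A_s = d_o²(1−k²)/d_s² = (1−k²)/(1−k⁴)^(2/3) = 0.7436.
Mass saving = 1 − 0.7436 = 25.6 %.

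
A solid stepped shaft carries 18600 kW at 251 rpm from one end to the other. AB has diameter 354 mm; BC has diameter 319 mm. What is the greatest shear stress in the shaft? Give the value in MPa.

ω = 2π·251/60 = 26.28 rad/s, so T = P/ω = 18600×10³ / 26.28 = 707600 N·m.
Under the same torque, τ_max = 16T/(πd³) is largest where d is smallest — segment BC (d = 319 mm).
τ_max = 16·707600/(π·(0.319)³) = 1.110×10^8 Pa.

111 MPa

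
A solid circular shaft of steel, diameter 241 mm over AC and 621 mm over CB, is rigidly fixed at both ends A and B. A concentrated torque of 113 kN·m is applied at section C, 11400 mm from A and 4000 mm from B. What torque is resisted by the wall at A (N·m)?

892 N·m

Compatibility: T_A·a/J_AC = T_B·b/J_CB with T_A + T_B = T₀.
J_AC = 3.31×10^-4 m⁴, J_CB = 0.0146 m⁴, so T_A = T₀·(J_AC/a)/((J_AC/a)+(J_CB/b)) = 892.3 N·m, T_B = 112100 N·m.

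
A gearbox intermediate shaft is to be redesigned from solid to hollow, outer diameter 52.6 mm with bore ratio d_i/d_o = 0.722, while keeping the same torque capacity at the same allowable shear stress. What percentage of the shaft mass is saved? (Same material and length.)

Equal τ_max and T ⇒ the solid shaft needs d_s³ = d_o³(1−k⁴), so d_s = 52.6·(1−0.722⁴)^(1/3) = 47.32 mm.
Area ratio A_h/A_s = d_o²(1−k²)/d_s² = (1−k²)/(1−k⁴)^(2/3) = 0.5914.
Mass saving = 1 − 0.5914 = 40.9 %.

40.9 %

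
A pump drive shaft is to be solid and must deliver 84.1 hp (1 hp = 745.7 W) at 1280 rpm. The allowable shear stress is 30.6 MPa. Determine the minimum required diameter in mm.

42.7 mm

ω = 2π·1280/60 = 134.0 rad/s, so T = P/ω = 84.1×745.7 / 134.0 = 467.9 N·m.
For a solid shaft τ_max = 16T/(πd³), so d = (16T/(π τ_allow))^(1/3) = (16·467.9/(π·3.06×10^7))^(1/3) = 0.04270 m.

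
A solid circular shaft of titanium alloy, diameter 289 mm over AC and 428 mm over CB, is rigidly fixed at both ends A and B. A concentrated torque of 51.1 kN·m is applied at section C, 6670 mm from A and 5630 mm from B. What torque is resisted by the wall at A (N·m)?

Compatibility: T_A·a/J_AC = T_B·b/J_CB with T_A + T_B = T₀.
J_AC = 6.85×10^-4 m⁴, J_CB = 3.29×10^-3 m⁴, so T_A = T₀·(J_AC/a)/((J_AC/a)+(J_CB/b)) = 7628 N·m, T_B = 43470 N·m.

7630 N·m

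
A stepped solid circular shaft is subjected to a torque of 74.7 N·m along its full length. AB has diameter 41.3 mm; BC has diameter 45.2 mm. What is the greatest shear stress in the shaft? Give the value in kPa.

5400 kPa

Under the same torque, τ_max = 16T/(πd³) is largest where d is smallest — segment AB (d = 41.3 mm).
τ_max = 16·74.70/(π·(0.0413)³) = 5.401×10^6 Pa.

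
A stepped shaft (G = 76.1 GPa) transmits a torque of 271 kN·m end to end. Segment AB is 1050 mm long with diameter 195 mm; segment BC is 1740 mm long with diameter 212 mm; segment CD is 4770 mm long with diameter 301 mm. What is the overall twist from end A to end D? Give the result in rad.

0.0787 rad

J_AB = π(0.195)⁴/32 = 1.42×10^-4 m⁴; J_BC = π(0.212)⁴/32 = 1.98×10^-4 m⁴; J_CD = π(0.301)⁴/32 = 8.06×10^-4 m⁴.
θ = (T/G)·Σ L_i/J_i = (271000/76.1×10⁹)·(1.05/1.42×10^-4 + 1.74/1.98×10^-4 + 4.77/8.06×10^-4) = 0.07867 rad.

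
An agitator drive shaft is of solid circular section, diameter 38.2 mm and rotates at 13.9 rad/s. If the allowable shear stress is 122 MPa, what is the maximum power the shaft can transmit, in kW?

18.6 kW

J = πd⁴/32 = π(0.0382)⁴/32 = 2.091×10^-7 m⁴.
T_max = τ_allow·J/r = 1.22×10^8 × 2.091×10^-7 / 0.0191 = 1335 N·m.
ω = 13.9 rad/s, so P_max = T_max·ω = 1.856×10^4 W.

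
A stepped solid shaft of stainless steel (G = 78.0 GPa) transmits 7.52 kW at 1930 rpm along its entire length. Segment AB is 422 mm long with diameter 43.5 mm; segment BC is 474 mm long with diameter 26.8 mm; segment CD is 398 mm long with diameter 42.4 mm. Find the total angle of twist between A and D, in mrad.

5.64 mrad

ω = 2π·1930/60 = 202.1 rad/s, so T = P/ω = 7.52×10³ / 202.1 = 37.21 N·m.
J_AB = π(0.0435)⁴/32 = 3.52×10^-7 m⁴; J_BC = π(0.0268)⁴/32 = 5.06×10^-8 m⁴; J_CD = π(0.0424)⁴/32 = 3.17×10^-7 m⁴.
θ = (T/G)·Σ L_i/J_i = (37.21/78.0×10⁹)·(0.422/3.52×10^-7 + 0.474/5.06×10^-8 + 0.398/3.17×10^-7) = 5.636×10^-3 rad.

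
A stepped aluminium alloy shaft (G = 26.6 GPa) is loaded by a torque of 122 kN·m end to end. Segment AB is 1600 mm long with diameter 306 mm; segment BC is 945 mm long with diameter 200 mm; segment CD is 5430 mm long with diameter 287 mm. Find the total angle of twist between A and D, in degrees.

J_AB = π(0.306)⁴/32 = 8.61×10^-4 m⁴; J_BC = π(0.200)⁴/32 = 1.57×10^-4 m⁴; J_CD = π(0.287)⁴/32 = 6.66×10^-4 m⁴.
θ = (T/G)·Σ L_i/J_i = (122000/26.6×10⁹)·(1.60/8.61×10^-4 + 0.945/1.57×10^-4 + 5.43/6.66×10^-4) = 0.07351 rad.

4.21°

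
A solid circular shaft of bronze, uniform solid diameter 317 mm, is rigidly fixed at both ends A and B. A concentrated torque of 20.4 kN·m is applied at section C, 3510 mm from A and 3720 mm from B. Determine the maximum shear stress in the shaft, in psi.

243 psi

With uniform GJ and both ends fixed, compatibility θ_AC = θ_CB gives T_A·a = T_B·b, together with T_A + T_B = T₀.
T_A = T₀·b/(a+b) = 20400·3720/7230 = 10500 N·m; T_B = 9904 N·m.
τ in each portion: τ_AC = 1.68×10^6 Pa, τ_CB = 1.58×10^6 Pa; maximum is in AC.
τ_max = T_AC·r/J = 10500·0.159/9.91×10^-4 = 1.678×10^6 Pa.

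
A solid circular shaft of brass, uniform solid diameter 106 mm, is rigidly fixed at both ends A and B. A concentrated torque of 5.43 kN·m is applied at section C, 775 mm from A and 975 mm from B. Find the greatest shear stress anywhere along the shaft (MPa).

12.9 MPa

With uniform GJ and both ends fixed, compatibility θ_AC = θ_CB gives T_A·a = T_B·b, together with T_A + T_B = T₀.
T_A = T₀·b/(a+b) = 5430·975/1750 = 3025 N·m; T_B = 2405 N·m.
τ in each portion: τ_AC = 1.29×10^7 Pa, τ_CB = 1.03×10^7 Pa; maximum is in AC.
τ_max = T_AC·r/J = 3025·0.0530/1.24×10^-5 = 1.294×10^7 Pa.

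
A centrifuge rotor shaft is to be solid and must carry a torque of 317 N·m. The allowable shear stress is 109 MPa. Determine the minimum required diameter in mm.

24.6 mm

For a solid shaft τ_max = 16T/(πd³), so d = (16T/(π τ_allow))^(1/3) = (16·317.0/(π·1.09×10^8))^(1/3) = 0.02456 m.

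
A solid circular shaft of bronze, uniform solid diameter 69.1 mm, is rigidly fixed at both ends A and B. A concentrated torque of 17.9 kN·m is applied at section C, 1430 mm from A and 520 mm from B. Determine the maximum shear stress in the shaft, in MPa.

203 MPa

With uniform GJ and both ends fixed, compatibility θ_AC = θ_CB gives T_A·a = T_B·b, together with T_A + T_B = T₀.
T_A = T₀·b/(a+b) = 17900·520/1950 = 4773 N·m; T_B = 13130 N·m.
τ in each portion: τ_AC = 7.37×10^7 Pa, τ_CB = 2.03×10^8 Pa; maximum is in CB.
τ_max = T_CB·r/J = 13130·0.0345/2.24×10^-6 = 2.026×10^8 Pa.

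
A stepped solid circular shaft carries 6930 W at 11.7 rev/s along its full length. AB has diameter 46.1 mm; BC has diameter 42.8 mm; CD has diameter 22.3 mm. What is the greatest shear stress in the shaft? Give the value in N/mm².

43.3 N/mm²

ω = 2π·11.7 = 73.51 rad/s, so T = P/ω = 6930 / 73.51 = 94.27 N·m.
Under the same torque, τ_max = 16T/(πd³) is largest where d is smallest — segment CD (d = 22.3 mm).
τ_max = 16·94.27/(π·(0.0223)³) = 4.329×10^7 Pa.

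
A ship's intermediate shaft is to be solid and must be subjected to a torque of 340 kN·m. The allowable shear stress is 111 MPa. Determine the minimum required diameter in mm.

For a solid shaft τ_max = 16T/(πd³), so d = (16T/(π τ_allow))^(1/3) = (16·340000/(π·1.11×10^8))^(1/3) = 0.2499 m.

250 mm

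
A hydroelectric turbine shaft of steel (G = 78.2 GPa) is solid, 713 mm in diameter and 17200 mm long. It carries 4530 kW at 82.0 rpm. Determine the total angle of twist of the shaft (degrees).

0.262°

ω = 2π·82.0/60 = 8.587 rad/s, so T = P/ω = 4530×10³ / 8.587 = 527500 N·m.
J = πd⁴/32 = π(0.713)⁴/32 = 0.02537 m⁴.
θ = T·L/(G·J) = 527500 × 17.2 / (78.2×10⁹ × 0.02537) = 4.573×10^-3 rad.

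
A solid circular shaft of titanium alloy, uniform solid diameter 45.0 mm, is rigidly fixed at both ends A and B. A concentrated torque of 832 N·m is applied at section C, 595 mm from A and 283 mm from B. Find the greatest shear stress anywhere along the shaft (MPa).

31.5 MPa

With uniform GJ and both ends fixed, compatibility θ_AC = θ_CB gives T_A·a = T_B·b, together with T_A + T_B = T₀.
T_A = T₀·b/(a+b) = 832.0·283/878.0 = 268.2 N·m; T_B = 563.8 N·m.
τ in each portion: τ_AC = 1.50×10^7 Pa, τ_CB = 3.15×10^7 Pa; maximum is in CB.
τ_max = T_CB·r/J = 563.8·0.0225/4.03×10^-7 = 3.151×10^7 Pa.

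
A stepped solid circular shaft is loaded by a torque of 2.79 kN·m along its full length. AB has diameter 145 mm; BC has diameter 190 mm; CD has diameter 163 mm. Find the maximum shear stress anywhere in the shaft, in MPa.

Under the same torque, τ_max = 16T/(πd³) is largest where d is smallest — segment AB (d = 145 mm).
τ_max = 16·2790/(π·(0.145)³) = 4.661×10^6 Pa.

4.66 MPa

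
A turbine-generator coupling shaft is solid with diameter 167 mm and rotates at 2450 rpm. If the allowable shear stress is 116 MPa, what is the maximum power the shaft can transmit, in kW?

J = πd⁴/32 = π(0.167)⁴/32 = 7.636×10^-5 m⁴.
T_max = τ_allow·J/r = 1.16×10^8 × 7.636×10^-5 / 0.0835 = 106100 N·m.
ω = 2π·2450/60 = 256.6 rad/s, so P_max = T_max·ω = 2.722×10^7 W.

27200 kW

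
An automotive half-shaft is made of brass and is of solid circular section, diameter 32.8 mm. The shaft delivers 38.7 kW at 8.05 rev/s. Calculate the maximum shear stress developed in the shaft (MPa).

110 MPa

ω = 2π·8.05 = 50.58 rad/s, so T = P/ω = 38.7×10³ / 50.58 = 765.1 N·m.
J = πd⁴/32 = π(0.0328)⁴/32 = 1.136×10^-7 m⁴.
τ_max = T·r/J = 765.1 × 0.0164 / 1.136×10^-7 = 1.104×10^8 Pa.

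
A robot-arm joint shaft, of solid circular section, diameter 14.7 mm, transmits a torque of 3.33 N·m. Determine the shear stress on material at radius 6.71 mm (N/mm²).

J = πd⁴/32 = π(0.0147)⁴/32 = 4.584×10^-9 m⁴.
Shear stress varies linearly with radius: τ = T·r/J = 3.330 × 0.00671 / 4.584×10^-9 = 4.874×10^6 Pa.

4.87 N/mm²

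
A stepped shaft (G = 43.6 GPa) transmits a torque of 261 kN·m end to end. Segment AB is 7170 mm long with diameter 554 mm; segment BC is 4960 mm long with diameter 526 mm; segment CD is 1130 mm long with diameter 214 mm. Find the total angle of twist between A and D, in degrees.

J_AB = π(0.554)⁴/32 = 9.25×10^-3 m⁴; J_BC = π(0.526)⁴/32 = 7.52×10^-3 m⁴; J_CD = π(0.214)⁴/32 = 2.06×10^-4 m⁴.
θ = (T/G)·Σ L_i/J_i = (261000/43.6×10⁹)·(7.17/9.25×10^-3 + 4.96/7.52×10^-3 + 1.13/2.06×10^-4) = 0.04145 rad.

2.37°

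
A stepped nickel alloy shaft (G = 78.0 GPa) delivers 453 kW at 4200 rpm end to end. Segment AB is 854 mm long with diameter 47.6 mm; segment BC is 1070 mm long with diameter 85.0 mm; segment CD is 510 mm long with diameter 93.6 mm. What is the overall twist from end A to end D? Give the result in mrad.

ω = 2π·4200/60 = 439.8 rad/s, so T = P/ω = 453×10³ / 439.8 = 1030 N·m.
J_AB = π(0.0476)⁴/32 = 5.04×10^-7 m⁴; J_BC = π(0.0850)⁴/32 = 5.12×10^-6 m⁴; J_CD = π(0.0936)⁴/32 = 7.54×10^-6 m⁴.
θ = (T/G)·Σ L_i/J_i = (1030/78.0×10⁹)·(0.854/5.04×10^-7 + 1.07/5.12×10^-6 + 0.510/7.54×10^-6) = 0.02603 rad.

26.0 mrad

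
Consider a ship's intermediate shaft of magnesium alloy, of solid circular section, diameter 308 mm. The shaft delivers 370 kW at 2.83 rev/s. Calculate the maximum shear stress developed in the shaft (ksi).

0.526 ksi

ω = 2π·2.83 = 17.78 rad/s, so T = P/ω = 370×10³ / 17.78 = 20810 N·m.
J = πd⁴/32 = π(0.308)⁴/32 = 8.835×10^-4 m⁴.
τ_max = T·r/J = 20810 × 0.154 / 8.835×10^-4 = 3.627×10^6 Pa.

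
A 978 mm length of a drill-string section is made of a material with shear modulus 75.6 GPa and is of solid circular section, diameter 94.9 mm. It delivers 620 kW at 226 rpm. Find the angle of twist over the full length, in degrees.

ω = 2π·226/60 = 23.67 rad/s, so T = P/ω = 620×10³ / 23.67 = 26200 N·m.
J = πd⁴/32 = π(0.0949)⁴/32 = 7.963×10^-6 m⁴.
θ = T·L/(G·J) = 26200 × 0.978 / (75.6×10⁹ × 7.963×10^-6) = 0.04256 rad.

2.44°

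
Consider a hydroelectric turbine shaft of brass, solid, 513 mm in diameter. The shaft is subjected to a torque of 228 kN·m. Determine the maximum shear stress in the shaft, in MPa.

8.60 MPa

J = πd⁴/32 = π(0.513)⁴/32 = 6.799×10^-3 m⁴.
τ_max = T·r/J = 228000 × 0.257 / 6.799×10^-3 = 8.601×10^6 Pa.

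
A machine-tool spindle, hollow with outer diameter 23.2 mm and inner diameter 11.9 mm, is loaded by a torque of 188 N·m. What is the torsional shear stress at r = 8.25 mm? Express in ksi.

J = π(d_o⁴ − d_i⁴)/32 = π(0.0232⁴ − 0.0119⁴)/32 = 2.647×10^-8 m⁴.
Shear stress varies linearly with radius: τ = T·r/J = 188.0 × 0.00825 / 2.647×10^-8 = 5.859×10^7 Pa.

8.50 ksi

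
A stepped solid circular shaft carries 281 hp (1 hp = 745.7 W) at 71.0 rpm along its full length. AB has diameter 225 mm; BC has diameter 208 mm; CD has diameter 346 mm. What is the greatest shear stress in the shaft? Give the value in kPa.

16000 kPa

ω = 2π·71.0/60 = 7.435 rad/s, so T = P/ω = 281×745.7 / 7.435 = 28180 N·m.
Under the same torque, τ_max = 16T/(πd³) is largest where d is smallest — segment BC (d = 208 mm).
τ_max = 16·28180/(π·(0.208)³) = 1.595×10^7 Pa.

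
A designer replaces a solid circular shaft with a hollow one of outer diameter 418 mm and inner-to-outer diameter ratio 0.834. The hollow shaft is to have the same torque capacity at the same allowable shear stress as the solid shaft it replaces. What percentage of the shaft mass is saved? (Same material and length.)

Equal τ_max and T ⇒ the solid shaft needs d_s³ = d_o³(1−k⁴), so d_s = 418·(1−0.834⁴)^(1/3) = 335.3 mm.
Area ratio A_h/A_s = d_o²(1−k²)/d_s² = (1−k²)/(1−k⁴)^(2/3) = 0.4731.
Mass saving = 1 − 0.4731 = 52.7 %.

52.7 %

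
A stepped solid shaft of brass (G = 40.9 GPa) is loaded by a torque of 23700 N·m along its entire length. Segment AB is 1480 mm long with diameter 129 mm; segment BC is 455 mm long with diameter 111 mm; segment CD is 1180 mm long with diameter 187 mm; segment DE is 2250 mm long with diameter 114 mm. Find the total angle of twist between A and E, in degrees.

J_AB = π(0.129)⁴/32 = 2.72×10^-5 m⁴; J_BC = π(0.111)⁴/32 = 1.49×10^-5 m⁴; J_CD = π(0.187)⁴/32 = 1.20×10^-4 m⁴; J_DE = π(0.114)⁴/32 = 1.66×10^-5 m⁴.
θ = (T/G)·Σ L_i/J_i = (23700/40.9×10⁹)·(1.48/2.72×10^-5 + 0.455/1.49×10^-5 + 1.18/1.20×10^-4 + 2.25/1.66×10^-5) = 0.1336 rad.

7.65°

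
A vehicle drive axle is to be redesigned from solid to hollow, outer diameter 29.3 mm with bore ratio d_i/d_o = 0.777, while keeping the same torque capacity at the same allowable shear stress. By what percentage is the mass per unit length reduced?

Equal τ_max and T ⇒ the solid shaft needs d_s³ = d_o³(1−k⁴), so d_s = 29.3·(1−0.777⁴)^(1/3) = 25.19 mm.
Area ratio A_h/A_s = d_o²(1−k²)/d_s² = (1−k²)/(1−k⁴)^(2/3) = 0.5361.
Mass saving = 1 − 0.5361 = 46.4 %.

46.4 %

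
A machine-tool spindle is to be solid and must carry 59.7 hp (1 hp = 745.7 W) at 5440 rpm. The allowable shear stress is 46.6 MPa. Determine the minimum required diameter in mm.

ω = 2π·5440/60 = 569.7 rad/s, so T = P/ω = 59.7×745.7 / 569.7 = 78.15 N·m.
For a solid shaft τ_max = 16T/(πd³), so d = (16T/(π τ_allow))^(1/3) = (16·78.15/(π·4.66×10^7))^(1/3) = 0.02044 m.

20.4 mm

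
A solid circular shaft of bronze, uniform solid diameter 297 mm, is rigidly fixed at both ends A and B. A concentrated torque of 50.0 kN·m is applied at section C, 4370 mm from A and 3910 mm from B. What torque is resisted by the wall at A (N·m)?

With uniform GJ and both ends fixed, compatibility θ_AC = θ_CB gives T_A·a = T_B·b, together with T_A + T_B = T₀.
T_A = T₀·b/(a+b) = 50000·3910/8280 = 23610 N·m; T_B = 26390 N·m.

23600 N·m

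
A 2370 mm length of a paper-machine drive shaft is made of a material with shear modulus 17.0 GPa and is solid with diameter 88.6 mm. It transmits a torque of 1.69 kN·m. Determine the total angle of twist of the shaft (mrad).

38.9 mrad

J = πd⁴/32 = π(0.0886)⁴/32 = 6.050×10^-6 m⁴.
θ = T·L/(G·J) = 1690 × 2.37 / (17.0×10⁹ × 6.050×10^-6) = 0.03894 rad.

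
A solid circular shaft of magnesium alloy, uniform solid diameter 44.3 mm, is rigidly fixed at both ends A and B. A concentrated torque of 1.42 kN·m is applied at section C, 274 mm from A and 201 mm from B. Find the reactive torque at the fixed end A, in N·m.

601 N·m

With uniform GJ and both ends fixed, compatibility θ_AC = θ_CB gives T_A·a = T_B·b, together with T_A + T_B = T₀.
T_A = T₀·b/(a+b) = 1420·201/475.0 = 600.9 N·m; T_B = 819.1 N·m.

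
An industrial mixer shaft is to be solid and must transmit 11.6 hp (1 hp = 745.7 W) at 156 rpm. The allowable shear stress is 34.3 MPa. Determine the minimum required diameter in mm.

42.8 mm

ω = 2π·156/60 = 16.34 rad/s, so T = P/ω = 11.6×745.7 / 16.34 = 529.5 N·m.
For a solid shaft τ_max = 16T/(πd³), so d = (16T/(π τ_allow))^(1/3) = (16·529.5/(π·3.43×10^7))^(1/3) = 0.04284 m.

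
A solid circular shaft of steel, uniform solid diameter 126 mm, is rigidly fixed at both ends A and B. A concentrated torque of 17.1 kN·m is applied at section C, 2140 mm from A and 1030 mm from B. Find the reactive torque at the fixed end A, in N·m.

5560 N·m

With uniform GJ and both ends fixed, compatibility θ_AC = θ_CB gives T_A·a = T_B·b, together with T_A + T_B = T₀.
T_A = T₀·b/(a+b) = 17100·1030/3170 = 5556 N·m; T_B = 11540 N·m.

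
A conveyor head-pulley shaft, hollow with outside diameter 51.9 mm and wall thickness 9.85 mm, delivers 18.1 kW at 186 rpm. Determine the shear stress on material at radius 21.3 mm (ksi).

ω = 2π·186/60 = 19.48 rad/s, so T = P/ω = 18.1×10³ / 19.48 = 929.3 N·m.
J = π(d_o⁴ − d_i⁴)/32 = π(0.0519⁴ − 0.0322⁴)/32 = 6.068×10^-7 m⁴.
Shear stress varies linearly with radius: τ = T·r/J = 929.3 × 0.0213 / 6.068×10^-7 = 3.262×10^7 Pa.

4.73 ksi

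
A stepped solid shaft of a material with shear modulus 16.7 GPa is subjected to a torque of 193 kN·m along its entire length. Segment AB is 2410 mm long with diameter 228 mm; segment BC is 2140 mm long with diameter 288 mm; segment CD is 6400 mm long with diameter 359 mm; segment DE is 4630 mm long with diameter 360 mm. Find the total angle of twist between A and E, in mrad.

J_AB = π(0.228)⁴/32 = 2.65×10^-4 m⁴; J_BC = π(0.288)⁴/32 = 6.75×10^-4 m⁴; J_CD = π(0.359)⁴/32 = 1.63×10^-3 m⁴; J_DE = π(0.360)⁴/32 = 1.65×10^-3 m⁴.
θ = (T/G)·Σ L_i/J_i = (193000/16.7×10⁹)·(2.41/2.65×10^-4 + 2.14/6.75×10^-4 + 6.40/1.63×10^-3 + 4.63/1.65×10^-3) = 0.2194 rad.

219 mrad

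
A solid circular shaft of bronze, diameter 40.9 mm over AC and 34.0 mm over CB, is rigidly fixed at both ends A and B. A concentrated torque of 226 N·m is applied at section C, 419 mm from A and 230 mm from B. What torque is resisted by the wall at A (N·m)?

121 N·m

Compatibility: T_A·a/J_AC = T_B·b/J_CB with T_A + T_B = T₀.
J_AC = 2.75×10^-7 m⁴, J_CB = 1.31×10^-7 m⁴, so T_A = T₀·(J_AC/a)/((J_AC/a)+(J_CB/b)) = 120.9 N·m, T_B = 105.1 N·m.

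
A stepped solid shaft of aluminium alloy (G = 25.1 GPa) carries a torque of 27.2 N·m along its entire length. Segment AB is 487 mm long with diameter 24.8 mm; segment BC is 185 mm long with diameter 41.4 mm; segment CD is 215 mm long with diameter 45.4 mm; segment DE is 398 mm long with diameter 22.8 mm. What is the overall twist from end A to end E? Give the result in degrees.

J_AB = π(0.0248)⁴/32 = 3.71×10^-8 m⁴; J_BC = π(0.0414)⁴/32 = 2.88×10^-7 m⁴; J_CD = π(0.0454)⁴/32 = 4.17×10^-7 m⁴; J_DE = π(0.0228)⁴/32 = 2.65×10^-8 m⁴.
θ = (T/G)·Σ L_i/J_i = (27.20/25.1×10⁹)·(0.487/3.71×10^-8 + 0.185/2.88×10^-7 + 0.215/4.17×10^-7 + 0.398/2.65×10^-8) = 0.03172 rad.

1.82°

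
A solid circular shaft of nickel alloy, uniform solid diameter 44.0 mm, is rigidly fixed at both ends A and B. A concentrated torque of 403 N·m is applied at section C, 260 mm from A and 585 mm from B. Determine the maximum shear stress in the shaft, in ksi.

With uniform GJ and both ends fixed, compatibility θ_AC = θ_CB gives T_A·a = T_B·b, together with T_A + T_B = T₀.
T_A = T₀·b/(a+b) = 403.0·585/845.0 = 279.0 N·m; T_B = 124.0 N·m.
τ in each portion: τ_AC = 1.67×10^7 Pa, τ_CB = 7.41×10^6 Pa; maximum is in AC.
τ_max = T_AC·r/J = 279.0·0.0220/3.68×10^-7 = 1.668×10^7 Pa.

2.42 ksi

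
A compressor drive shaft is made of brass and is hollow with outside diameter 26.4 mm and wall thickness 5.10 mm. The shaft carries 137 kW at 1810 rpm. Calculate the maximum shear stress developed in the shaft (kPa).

233000 kPa

ω = 2π·1810/60 = 189.5 rad/s, so T = P/ω = 137×10³ / 189.5 = 722.8 N·m.
J = π(d_o⁴ − d_i⁴)/32 = π(0.0264⁴ − 0.0162⁴)/32 = 4.093×10^-8 m⁴.
τ_max = T·r/J = 722.8 × 0.0132 / 4.093×10^-8 = 2.331×10^8 Pa.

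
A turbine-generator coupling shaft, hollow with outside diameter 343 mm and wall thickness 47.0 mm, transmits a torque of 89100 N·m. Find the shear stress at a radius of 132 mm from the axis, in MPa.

12.0 MPa

J = π(d_o⁴ − d_i⁴)/32 = π(0.343⁴ − 0.249⁴)/32 = 9.815×10^-4 m⁴.
Shear stress varies linearly with radius: τ = T·r/J = 89100 × 0.132 / 9.815×10^-4 = 1.198×10^7 Pa.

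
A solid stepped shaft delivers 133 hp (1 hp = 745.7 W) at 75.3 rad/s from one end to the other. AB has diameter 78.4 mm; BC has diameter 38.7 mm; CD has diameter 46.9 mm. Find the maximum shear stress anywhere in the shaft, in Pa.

ω = 75.3 rad/s, so T = P/ω = 133×745.7 / 75.30 = 1317 N·m.
Under the same torque, τ_max = 16T/(πd³) is largest where d is smallest — segment BC (d = 38.7 mm).
τ_max = 16·1317/(π·(0.0387)³) = 1.157×10^8 Pa.

1.16e8 Pa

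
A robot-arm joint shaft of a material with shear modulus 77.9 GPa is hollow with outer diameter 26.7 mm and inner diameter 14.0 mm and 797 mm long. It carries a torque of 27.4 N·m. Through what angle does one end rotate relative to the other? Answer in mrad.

J = π(d_o⁴ − d_i⁴)/32 = π(0.0267⁴ − 0.0140⁴)/32 = 4.612×10^-8 m⁴.
θ = T·L/(G·J) = 27.40 × 0.797 / (77.9×10⁹ × 4.612×10^-8) = 6.078×10^-3 rad.

6.08 mrad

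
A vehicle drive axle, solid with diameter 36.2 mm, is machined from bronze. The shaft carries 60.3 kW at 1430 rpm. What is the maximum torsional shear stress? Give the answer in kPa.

ω = 2π·1430/60 = 149.7 rad/s, so T = P/ω = 60.3×10³ / 149.7 = 402.7 N·m.
J = πd⁴/32 = π(0.0362)⁴/32 = 1.686×10^-7 m⁴.
τ_max = T·r/J = 402.7 × 0.0181 / 1.686×10^-7 = 4.323×10^7 Pa.

43200 kPa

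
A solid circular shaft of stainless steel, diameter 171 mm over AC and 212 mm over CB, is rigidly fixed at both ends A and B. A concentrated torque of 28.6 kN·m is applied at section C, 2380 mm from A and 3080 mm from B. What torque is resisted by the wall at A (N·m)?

Compatibility: T_A·a/J_AC = T_B·b/J_CB with T_A + T_B = T₀.
J_AC = 8.39×10^-5 m⁴, J_CB = 1.98×10^-4 m⁴, so T_A = T₀·(J_AC/a)/((J_AC/a)+(J_CB/b)) = 10120 N·m, T_B = 18480 N·m.

10100 N·m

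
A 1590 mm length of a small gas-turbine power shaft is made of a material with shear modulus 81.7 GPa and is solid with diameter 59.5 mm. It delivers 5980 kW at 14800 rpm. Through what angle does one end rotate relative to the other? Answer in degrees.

3.50°

ω = 2π·14800/60 = 1550 rad/s, so T = P/ω = 5980×10³ / 1550 = 3858 N·m.
J = πd⁴/32 = π(0.0595)⁴/32 = 1.230×10^-6 m⁴.
θ = T·L/(G·J) = 3858 × 1.59 / (81.7×10⁹ × 1.230×10^-6) = 0.06103 rad.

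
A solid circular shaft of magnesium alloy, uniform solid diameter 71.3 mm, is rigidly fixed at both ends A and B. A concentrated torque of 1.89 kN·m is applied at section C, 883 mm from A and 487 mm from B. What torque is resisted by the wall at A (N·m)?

672 N·m

With uniform GJ and both ends fixed, compatibility θ_AC = θ_CB gives T_A·a = T_B·b, together with T_A + T_B = T₀.
T_A = T₀·b/(a+b) = 1890·487/1370 = 671.8 N·m; T_B = 1218 N·m.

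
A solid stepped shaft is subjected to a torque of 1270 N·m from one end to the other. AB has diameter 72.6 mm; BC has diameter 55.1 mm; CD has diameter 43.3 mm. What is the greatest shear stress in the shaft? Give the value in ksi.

11.6 ksi

Under the same torque, τ_max = 16T/(πd³) is largest where d is smallest — segment CD (d = 43.3 mm).
τ_max = 16·1270/(π·(0.0433)³) = 7.967×10^7 Pa.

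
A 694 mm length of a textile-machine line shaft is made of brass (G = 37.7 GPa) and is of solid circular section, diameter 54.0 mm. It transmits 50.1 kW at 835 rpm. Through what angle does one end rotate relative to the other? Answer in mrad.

ω = 2π·835/60 = 87.44 rad/s, so T = P/ω = 50.1×10³ / 87.44 = 573.0 N·m.
J = πd⁴/32 = π(0.0540)⁴/32 = 8.348×10^-7 m⁴.
θ = T·L/(G·J) = 573.0 × 0.694 / (37.7×10⁹ × 8.348×10^-7) = 0.01263 rad.

12.6 mrad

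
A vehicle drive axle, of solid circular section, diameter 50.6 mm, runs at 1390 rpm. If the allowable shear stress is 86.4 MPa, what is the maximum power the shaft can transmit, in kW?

J = πd⁴/32 = π(0.0506)⁴/32 = 6.436×10^-7 m⁴.
T_max = τ_allow·J/r = 8.64×10^7 × 6.436×10^-7 / 0.0253 = 2198 N·m.
ω = 2π·1390/60 = 145.6 rad/s, so P_max = T_max·ω = 3.199×10^5 W.

320 kW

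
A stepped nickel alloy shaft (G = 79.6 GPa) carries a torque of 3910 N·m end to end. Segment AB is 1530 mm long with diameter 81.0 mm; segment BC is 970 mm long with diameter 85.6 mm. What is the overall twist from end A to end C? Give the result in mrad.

26.8 mrad

J_AB = π(0.0810)⁴/32 = 4.23×10^-6 m⁴; J_BC = π(0.0856)⁴/32 = 5.27×10^-6 m⁴.
θ = (T/G)·Σ L_i/J_i = (3910/79.6×10⁹)·(1.53/4.23×10^-6 + 0.970/5.27×10^-6) = 0.02682 rad.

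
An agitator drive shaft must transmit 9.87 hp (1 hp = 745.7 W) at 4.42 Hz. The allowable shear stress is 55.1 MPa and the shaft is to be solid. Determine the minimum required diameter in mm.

29.0 mm

ω = 2π·4.42 = 27.77 rad/s, so T = P/ω = 9.87×745.7 / 27.77 = 265.0 N·m.
For a solid shaft τ_max = 16T/(πd³), so d = (16T/(π τ_allow))^(1/3) = (16·265.0/(π·5.51×10^7))^(1/3) = 0.02904 m.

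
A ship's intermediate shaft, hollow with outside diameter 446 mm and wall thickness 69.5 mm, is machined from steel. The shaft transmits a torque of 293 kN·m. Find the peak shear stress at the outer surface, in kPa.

J = π(d_o⁴ − d_i⁴)/32 = π(0.446⁴ − 0.307⁴)/32 = 3.012×10^-3 m⁴.
τ_max = T·r/J = 293000 × 0.223 / 3.012×10^-3 = 2.169×10^7 Pa.

21700 kPa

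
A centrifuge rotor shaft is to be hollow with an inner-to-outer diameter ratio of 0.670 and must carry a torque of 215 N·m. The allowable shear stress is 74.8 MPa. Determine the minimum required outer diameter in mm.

For a hollow shaft with d_i/d_o = 0.670: τ_max = 16T/(π d_o³ (1−k⁴)), so d_o = [16T/(π τ_allow (1−k⁴))]^(1/3) = [16·215.0/(π·7.48×10^7·0.7985)]^(1/3) = 0.02637 m.

26.4 mm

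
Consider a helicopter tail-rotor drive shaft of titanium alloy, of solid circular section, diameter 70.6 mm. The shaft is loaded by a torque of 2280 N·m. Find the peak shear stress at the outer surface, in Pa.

3.30e7 Pa

J = πd⁴/32 = π(0.0706)⁴/32 = 2.439×10^-6 m⁴.
τ_max = T·r/J = 2280 × 0.0353 / 2.439×10^-6 = 3.300×10^7 Pa.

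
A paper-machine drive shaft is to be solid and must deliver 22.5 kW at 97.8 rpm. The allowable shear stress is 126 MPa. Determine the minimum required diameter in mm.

ω = 2π·97.8/60 = 10.24 rad/s, so T = P/ω = 22.5×10³ / 10.24 = 2197 N·m.
For a solid shaft τ_max = 16T/(πd³), so d = (16T/(π τ_allow))^(1/3) = (16·2197/(π·1.26×10^8))^(1/3) = 0.04461 m.

44.6 mm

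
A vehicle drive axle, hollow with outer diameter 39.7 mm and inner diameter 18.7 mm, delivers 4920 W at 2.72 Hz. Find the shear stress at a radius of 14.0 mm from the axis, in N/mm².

ω = 2π·2.72 = 17.09 rad/s, so T = P/ω = 4920 / 17.09 = 287.9 N·m.
J = π(d_o⁴ − d_i⁴)/32 = π(0.0397⁴ − 0.0187⁴)/32 = 2.319×10^-7 m⁴.
Shear stress varies linearly with radius: τ = T·r/J = 287.9 × 0.0140 / 2.319×10^-7 = 1.738×10^7 Pa.

17.4 N/mm²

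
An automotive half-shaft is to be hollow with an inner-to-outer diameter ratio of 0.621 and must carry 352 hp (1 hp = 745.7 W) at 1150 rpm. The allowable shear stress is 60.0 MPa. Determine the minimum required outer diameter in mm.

60.1 mm

ω = 2π·1150/60 = 120.4 rad/s, so T = P/ω = 352×745.7 / 120.4 = 2180 N·m.
For a hollow shaft with d_i/d_o = 0.621: τ_max = 16T/(π d_o³ (1−k⁴)), so d_o = [16T/(π τ_allow (1−k⁴))]^(1/3) = [16·2180/(π·6.00×10^7·0.8513)]^(1/3) = 0.06012 m.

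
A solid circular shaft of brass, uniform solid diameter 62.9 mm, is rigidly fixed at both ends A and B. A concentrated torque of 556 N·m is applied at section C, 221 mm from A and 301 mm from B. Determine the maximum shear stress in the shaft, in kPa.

6560 kPa

With uniform GJ and both ends fixed, compatibility θ_AC = θ_CB gives T_A·a = T_B·b, together with T_A + T_B = T₀.
T_A = T₀·b/(a+b) = 556.0·301/522.0 = 320.6 N·m; T_B = 235.4 N·m.
τ in each portion: τ_AC = 6.56×10^6 Pa, τ_CB = 4.82×10^6 Pa; maximum is in AC.
τ_max = T_AC·r/J = 320.6·0.0314/1.54×10^-6 = 6.561×10^6 Pa.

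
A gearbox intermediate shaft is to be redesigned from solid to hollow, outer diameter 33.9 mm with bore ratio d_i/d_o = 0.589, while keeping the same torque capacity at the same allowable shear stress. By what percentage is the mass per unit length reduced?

Equal τ_max and T ⇒ the solid shaft needs d_s³ = d_o³(1−k⁴), so d_s = 33.9·(1−0.589⁴)^(1/3) = 32.48 mm.
Area ratio A_h/A_s = d_o²(1−k²)/d_s² = (1−k²)/(1−k⁴)^(2/3) = 0.7114.
Mass saving = 1 − 0.7114 = 28.9 %.

28.9 %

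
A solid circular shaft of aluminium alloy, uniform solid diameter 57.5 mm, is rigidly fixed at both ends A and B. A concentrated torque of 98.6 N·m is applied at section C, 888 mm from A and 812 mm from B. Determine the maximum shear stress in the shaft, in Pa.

With uniform GJ and both ends fixed, compatibility θ_AC = θ_CB gives T_A·a = T_B·b, together with T_A + T_B = T₀.
T_A = T₀·b/(a+b) = 98.60·812/1700 = 47.10 N·m; T_B = 51.50 N·m.
τ in each portion: τ_AC = 1.26×10^6 Pa, τ_CB = 1.38×10^6 Pa; maximum is in CB.
τ_max = T_CB·r/J = 51.50·0.0288/1.07×10^-6 = 1.380×10^6 Pa.

1.38e6 Pa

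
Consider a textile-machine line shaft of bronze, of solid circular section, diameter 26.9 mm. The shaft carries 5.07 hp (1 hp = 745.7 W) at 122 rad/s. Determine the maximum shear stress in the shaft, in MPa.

ω = 122 rad/s, so T = P/ω = 5.07×745.7 / 122.0 = 30.99 N·m.
J = πd⁴/32 = π(0.0269)⁴/32 = 5.141×10^-8 m⁴.
τ_max = T·r/J = 30.99 × 0.0135 / 5.141×10^-8 = 8.108×10^6 Pa.

8.11 MPa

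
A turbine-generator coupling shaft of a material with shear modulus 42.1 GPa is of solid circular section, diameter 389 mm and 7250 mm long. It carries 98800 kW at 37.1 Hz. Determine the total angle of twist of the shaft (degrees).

1.86°

ω = 2π·37.1 = 233.1 rad/s, so T = P/ω = 98800×10³ / 233.1 = 423800 N·m.
J = πd⁴/32 = π(0.389)⁴/32 = 2.248×10^-3 m⁴.
θ = T·L/(G·J) = 423800 × 7.25 / (42.1×10⁹ × 2.248×10^-3) = 0.03247 rad.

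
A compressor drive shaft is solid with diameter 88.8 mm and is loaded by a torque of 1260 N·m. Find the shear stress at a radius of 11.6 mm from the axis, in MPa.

2.39 MPa

J = πd⁴/32 = π(0.0888)⁴/32 = 6.105×10^-6 m⁴.
Shear stress varies linearly with radius: τ = T·r/J = 1260 × 0.0116 / 6.105×10^-6 = 2.394×10^6 Pa.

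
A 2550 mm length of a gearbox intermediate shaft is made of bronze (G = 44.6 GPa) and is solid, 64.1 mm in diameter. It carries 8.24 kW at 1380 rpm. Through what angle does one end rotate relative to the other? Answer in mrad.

ω = 2π·1380/60 = 144.5 rad/s, so T = P/ω = 8.24×10³ / 144.5 = 57.02 N·m.
J = πd⁴/32 = π(0.0641)⁴/32 = 1.657×10^-6 m⁴.
θ = T·L/(G·J) = 57.02 × 2.55 / (44.6×10⁹ × 1.657×10^-6) = 1.967×10^-3 rad.

1.97 mrad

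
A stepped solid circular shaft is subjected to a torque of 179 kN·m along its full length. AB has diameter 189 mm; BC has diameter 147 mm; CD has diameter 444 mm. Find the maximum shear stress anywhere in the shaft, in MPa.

287 MPa

Under the same torque, τ_max = 16T/(πd³) is largest where d is smallest — segment BC (d = 147 mm).
τ_max = 16·179000/(π·(0.147)³) = 2.870×10^8 Pa.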